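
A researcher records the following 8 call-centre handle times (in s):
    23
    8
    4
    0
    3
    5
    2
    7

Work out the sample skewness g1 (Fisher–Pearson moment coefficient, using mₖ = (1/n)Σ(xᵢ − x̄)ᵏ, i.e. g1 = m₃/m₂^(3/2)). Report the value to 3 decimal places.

1.699

x̄ = (23 + 8 + 4 + 0 + 3 + 5 + 2 + 7) / 8 = 6.5000
deviations (xᵢ − x̄): 16.5000, 1.5000, -2.5000, -6.5000, -3.5000, -1.5000, -4.5000, 0.5000
Σ(xᵢ − x̄)² = 358.0000 ⇒ m₂ = 358.0000/8 = 44.75000
Σ(xᵢ − x̄)³ = 4068.0000 ⇒ m₃ = 4068.0000/8 = 508.50000
m₂^(3/2) = 44.75000^(1.5) = 299.35710
g1 = m₃ / m₂^(3/2) = 508.50000 / 299.35710 ≈ 1.699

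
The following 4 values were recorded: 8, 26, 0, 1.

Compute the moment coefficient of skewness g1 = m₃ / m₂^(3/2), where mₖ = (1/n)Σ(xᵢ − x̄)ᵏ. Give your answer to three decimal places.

0.882

x̄ = (8 + 26 + 0 + 1) / 4 = 8.7500
deviations (xᵢ − x̄): -0.7500, 17.2500, -8.7500, -7.7500
Σ(xᵢ − x̄)² = 434.7500 ⇒ m₂ = 434.7500/4 = 108.68750
Σ(xᵢ − x̄)³ = 3997.1250 ⇒ m₃ = 3997.1250/4 = 999.28125
m₂^(3/2) = 108.68750^(1.5) = 1133.10303
g1 = m₃ / m₂^(3/2) = 999.28125 / 1133.10303 ≈ 0.882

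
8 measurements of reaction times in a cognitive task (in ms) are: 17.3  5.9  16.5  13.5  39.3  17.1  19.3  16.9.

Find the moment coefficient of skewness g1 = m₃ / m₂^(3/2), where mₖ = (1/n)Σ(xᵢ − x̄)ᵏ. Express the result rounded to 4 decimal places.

x̄ = (17.3 + 5.9 + 16.5 + 13.5 + 39.3 + 17.1 + 19.3 + 16.9) / 8 = 18.2250
deviations (xᵢ − x̄): -0.9250, -12.3250, -1.7250, -4.7250, 21.0750, -1.1250, 1.0750, -1.3250
Σ(xᵢ − x̄)² = 626.3950 ⇒ m₂ = 626.3950/8 = 78.29937
Σ(xᵢ − x̄)³ = 7374.4222 ⇒ m₃ = 7374.4222/8 = 921.80278
m₂^(3/2) = 78.29937^(1.5) = 692.84716
g1 = m₃ / m₂^(3/2) = 921.80278 / 692.84716 ≈ 1.3305

1.3305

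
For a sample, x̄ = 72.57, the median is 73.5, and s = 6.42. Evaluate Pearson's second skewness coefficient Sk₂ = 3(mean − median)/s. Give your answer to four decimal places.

Sk₂ = 3(72.57 − 73.5) / 6.42 = 3 × -0.9300 / 6.42
    = -2.7900 / 6.42 ≈ -0.4346

-0.4346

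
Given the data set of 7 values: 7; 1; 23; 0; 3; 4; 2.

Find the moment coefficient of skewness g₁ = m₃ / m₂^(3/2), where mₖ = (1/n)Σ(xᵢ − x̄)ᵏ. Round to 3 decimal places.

1.718

x̄ = (7 + 1 + 23 + 0 + 3 + 4 + 2) / 7 = 5.7143
deviations (xᵢ − x̄): 1.2857, -4.7143, 17.2857, -5.7143, -2.7143, -1.7143, -3.7143
Σ(xᵢ − x̄)² = 379.4286 ⇒ m₂ = 379.4286/7 = 54.20408
Σ(xᵢ − x̄)³ = 4799.3878 ⇒ m₃ = 4799.3878/7 = 685.62682
m₂^(3/2) = 54.20408^(1.5) = 399.06899
g₁ = m₃ / m₂^(3/2) = 685.62682 / 399.06899 ≈ 1.718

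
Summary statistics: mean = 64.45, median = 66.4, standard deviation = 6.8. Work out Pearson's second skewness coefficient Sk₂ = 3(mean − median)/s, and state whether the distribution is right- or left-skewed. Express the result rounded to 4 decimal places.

-0.8603, left-skewed

Sk₂ = 3(64.45 − 66.4) / 6.8 = 3 × -1.9500 / 6.8
    = -5.8500 / 6.8 ≈ -0.8603
Sk₂ < 0 ⇒ mean < median ⇒ left-skewed (negative skew).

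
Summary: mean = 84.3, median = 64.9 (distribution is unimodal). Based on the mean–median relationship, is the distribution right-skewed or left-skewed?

right-skewed

mean − median = 84.3 − 64.9 = 19.4
mean > median ⇒ the longer tail is on the right ⇒ right-skewed (positively skewed).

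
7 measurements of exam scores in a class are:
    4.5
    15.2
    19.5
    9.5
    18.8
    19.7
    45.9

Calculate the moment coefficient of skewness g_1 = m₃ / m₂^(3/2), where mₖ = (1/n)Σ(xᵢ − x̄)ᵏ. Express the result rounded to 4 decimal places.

x̄ = (4.5 + 15.2 + 19.5 + 9.5 + 18.8 + 19.7 + 45.9) / 7 = 19.0143
deviations (xᵢ − x̄): -14.5143, -3.8143, 0.4857, -9.5143, -0.2143, 0.6857, 26.8857
Σ(xᵢ − x̄)² = 1039.3286 ⇒ m₂ = 1039.3286/7 = 148.47551
Σ(xᵢ − x̄)³ = 15460.1543 ⇒ m₃ = 15460.1543/7 = 2208.59348
m₂^(3/2) = 148.47551^(1.5) = 1809.18192
g_1 = m₃ / m₂^(3/2) = 2208.59348 / 1809.18192 ≈ 1.2208

1.2208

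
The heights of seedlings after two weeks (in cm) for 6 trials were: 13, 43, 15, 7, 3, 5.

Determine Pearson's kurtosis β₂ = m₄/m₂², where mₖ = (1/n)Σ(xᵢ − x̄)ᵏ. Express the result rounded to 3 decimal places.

x̄ = 14.3333
Σ(xᵢ − x̄)² = 1093.3333 ⇒ m₂ = 182.22222
Σ(xᵢ − x̄)⁴ = 702300.4444 ⇒ m₄ = 117050.07407
m₂² = 33204.93827
β₂ = m₄/m₂² = 117050.07407 / 33204.93827 ≈ 3.525

3.525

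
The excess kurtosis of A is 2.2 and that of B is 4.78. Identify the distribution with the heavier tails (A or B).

Higher excess kurtosis ⇒ heavier tails relative to the normal distribution.
2.2 vs 4.78: the larger is 4.78, so B has heavier tails.

B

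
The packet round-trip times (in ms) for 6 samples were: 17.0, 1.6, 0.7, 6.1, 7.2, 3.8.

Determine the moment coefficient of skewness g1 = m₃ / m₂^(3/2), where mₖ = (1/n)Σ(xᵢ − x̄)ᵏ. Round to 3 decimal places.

1.117

x̄ = (17.0 + 1.6 + 0.7 + 6.1 + 7.2 + 3.8) / 6 = 6.0667
deviations (xᵢ − x̄): 10.9333, -4.4667, -5.3667, 0.0333, 1.1333, -2.2667
Σ(xᵢ − x̄)² = 174.7133 ⇒ m₂ = 174.7133/6 = 29.11889
Σ(xᵢ − x̄)³ = 1053.0756 ⇒ m₃ = 1053.0756/6 = 175.51259
m₂^(3/2) = 29.11889^(1.5) = 157.13112
g1 = m₃ / m₂^(3/2) = 175.51259 / 157.13112 ≈ 1.117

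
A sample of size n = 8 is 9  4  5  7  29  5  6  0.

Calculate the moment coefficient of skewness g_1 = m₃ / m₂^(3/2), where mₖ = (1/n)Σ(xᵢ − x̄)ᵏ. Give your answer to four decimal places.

x̄ = (9 + 4 + 5 + 7 + 29 + 5 + 6 + 0) / 8 = 8.1250
deviations (xᵢ − x̄): 0.8750, -4.1250, -3.1250, -1.1250, 20.8750, -3.1250, -2.1250, -8.1250
Σ(xᵢ − x̄)² = 544.8750 ⇒ m₂ = 544.8750/8 = 68.10938
Σ(xᵢ − x̄)³ = 8418.6563 ⇒ m₃ = 8418.6563/8 = 1052.33203
m₂^(3/2) = 68.10938^(1.5) = 562.09580
g_1 = m₃ / m₂^(3/2) = 1052.33203 / 562.09580 ≈ 1.8722

1.8722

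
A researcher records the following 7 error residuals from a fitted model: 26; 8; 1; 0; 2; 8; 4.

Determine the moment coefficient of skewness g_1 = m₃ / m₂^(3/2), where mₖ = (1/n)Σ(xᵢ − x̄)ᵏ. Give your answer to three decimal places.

1.538

x̄ = (26 + 8 + 1 + 0 + 2 + 8 + 4) / 7 = 7.0000
deviations (xᵢ − x̄): 19.0000, 1.0000, -6.0000, -7.0000, -5.0000, 1.0000, -3.0000
Σ(xᵢ − x̄)² = 482.0000 ⇒ m₂ = 482.0000/7 = 68.85714
Σ(xᵢ − x̄)³ = 6150.0000 ⇒ m₃ = 6150.0000/7 = 878.57143
m₂^(3/2) = 68.85714^(1.5) = 571.37798
g_1 = m₃ / m₂^(3/2) = 878.57143 / 571.37798 ≈ 1.538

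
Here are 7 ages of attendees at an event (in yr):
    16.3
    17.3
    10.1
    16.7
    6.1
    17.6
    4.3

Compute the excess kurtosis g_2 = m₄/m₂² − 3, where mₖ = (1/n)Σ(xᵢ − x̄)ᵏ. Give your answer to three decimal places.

-1.488

x̄ = 12.6286
Σ(xᵢ − x̄)² = 194.9743 ⇒ m₂ = 27.85347
Σ(xᵢ − x̄)⁴ = 8212.5741 ⇒ m₄ = 1173.22487
m₂² = 775.81576
g_2 = m₄/m₂² − 3 = 1.51225 − 3 ≈ -1.488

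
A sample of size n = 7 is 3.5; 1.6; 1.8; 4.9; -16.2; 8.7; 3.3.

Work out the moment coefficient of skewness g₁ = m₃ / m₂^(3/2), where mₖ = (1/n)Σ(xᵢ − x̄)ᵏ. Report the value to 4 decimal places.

-1.6398

x̄ = (3.5 + 1.6 + 1.8 + 4.9 - 16.2 + 8.7 + 3.3) / 7 = 1.0857
deviations (xᵢ − x̄): 2.4143, 0.5143, 0.7143, 3.8143, -17.2857, 7.6143, 2.2143
Σ(xᵢ − x̄)² = 382.8286 ⇒ m₂ = 382.8286/7 = 54.68980
Σ(xᵢ − x̄)³ = -4642.5220 ⇒ m₃ = -4642.5220/7 = -663.21743
m₂^(3/2) = 54.68980^(1.5) = 404.44498
g₁ = m₃ / m₂^(3/2) = -663.21743 / 404.44498 ≈ -1.6398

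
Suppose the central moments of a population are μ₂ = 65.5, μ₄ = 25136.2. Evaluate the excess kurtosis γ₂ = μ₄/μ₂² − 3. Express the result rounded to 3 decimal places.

μ₂² = 65.5² = 4290.25000
μ₄/μ₂² = 25136.2 / 4290.25000 = 5.85891
γ₂ = 5.85891 − 3 ≈ 2.859

2.859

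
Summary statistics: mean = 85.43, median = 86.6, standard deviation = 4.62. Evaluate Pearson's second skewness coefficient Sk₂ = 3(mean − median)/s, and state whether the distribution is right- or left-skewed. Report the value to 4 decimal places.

-0.7597, left-skewed

Sk₂ = 3(85.43 − 86.6) / 4.62 = 3 × -1.1700 / 4.62
    = -3.5100 / 4.62 ≈ -0.7597
Sk₂ < 0 ⇒ mean < median ⇒ left-skewed (negative skew).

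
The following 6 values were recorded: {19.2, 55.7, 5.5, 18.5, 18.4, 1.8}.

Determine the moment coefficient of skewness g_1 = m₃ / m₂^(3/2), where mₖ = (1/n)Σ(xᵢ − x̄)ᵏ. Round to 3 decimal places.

1.173

x̄ = (19.2 + 55.7 + 5.5 + 18.5 + 18.4 + 1.8) / 6 = 19.8500
deviations (xᵢ − x̄): -0.6500, 35.8500, -14.3500, -1.3500, -1.4500, -18.0500
Σ(xᵢ − x̄)² = 1821.2950 ⇒ m₂ = 1821.2950/6 = 303.54917
Σ(xᵢ − x̄)³ = 37233.7200 ⇒ m₃ = 37233.7200/6 = 6205.62000
m₂^(3/2) = 303.54917^(1.5) = 5288.63467
g_1 = m₃ / m₂^(3/2) = 6205.62000 / 5288.63467 ≈ 1.173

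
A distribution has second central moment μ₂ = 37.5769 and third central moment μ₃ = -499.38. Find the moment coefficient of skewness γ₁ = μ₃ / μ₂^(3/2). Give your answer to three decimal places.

-2.168

σ = √μ₂ = √37.5769 = 6.13000
σ³ = μ₂^(3/2) = 230.34640
γ₁ = μ₃/σ³ = -499.38 / 230.34640 ≈ -2.168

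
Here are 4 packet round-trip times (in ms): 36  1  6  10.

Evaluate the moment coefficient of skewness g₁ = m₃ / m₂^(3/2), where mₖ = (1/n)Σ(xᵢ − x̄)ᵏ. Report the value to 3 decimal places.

x̄ = (36 + 1 + 6 + 10) / 4 = 13.2500
deviations (xᵢ − x̄): 22.7500, -12.2500, -7.2500, -3.2500
Σ(xᵢ − x̄)² = 730.7500 ⇒ m₂ = 730.7500/4 = 182.68750
Σ(xᵢ − x̄)³ = 9520.8750 ⇒ m₃ = 9520.8750/4 = 2380.21875
m₂^(3/2) = 182.68750^(1.5) = 2469.23969
g₁ = m₃ / m₂^(3/2) = 2380.21875 / 2469.23969 ≈ 0.964

0.964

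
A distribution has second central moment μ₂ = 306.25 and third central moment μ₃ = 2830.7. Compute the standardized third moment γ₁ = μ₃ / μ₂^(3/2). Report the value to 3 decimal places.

σ = √μ₂ = √306.25 = 17.50000
σ³ = μ₂^(3/2) = 5359.37500
γ₁ = μ₃/σ³ = 2830.7 / 5359.37500 ≈ 0.528

0.528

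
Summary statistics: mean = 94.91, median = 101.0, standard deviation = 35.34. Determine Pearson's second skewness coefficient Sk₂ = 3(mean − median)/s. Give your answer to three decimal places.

-0.517

Sk₂ = 3(94.91 − 101.0) / 35.34 = 3 × -6.0900 / 35.34
    = -18.2700 / 35.34 ≈ -0.517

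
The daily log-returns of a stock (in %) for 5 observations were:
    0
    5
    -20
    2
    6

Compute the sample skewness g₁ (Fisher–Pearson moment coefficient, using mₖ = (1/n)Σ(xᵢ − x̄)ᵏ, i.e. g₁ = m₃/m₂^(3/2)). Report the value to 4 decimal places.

x̄ = (0 + 5 - 20 + 2 + 6) / 5 = -1.4000
deviations (xᵢ − x̄): 1.4000, 6.4000, -18.6000, 3.4000, 7.4000
Σ(xᵢ − x̄)² = 455.2000 ⇒ m₂ = 455.2000/5 = 91.04000
Σ(xᵢ − x̄)³ = -5725.4400 ⇒ m₃ = -5725.4400/5 = -1145.08800
m₂^(3/2) = 91.04000^(1.5) = 868.65710
g₁ = m₃ / m₂^(3/2) = -1145.08800 / 868.65710 ≈ -1.3182

-1.3182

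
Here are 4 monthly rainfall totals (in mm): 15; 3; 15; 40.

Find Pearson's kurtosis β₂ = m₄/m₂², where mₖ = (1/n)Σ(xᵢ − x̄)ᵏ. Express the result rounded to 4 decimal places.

2.1061

x̄ = 18.2500
Σ(xᵢ − x̄)² = 726.7500 ⇒ m₂ = 181.68750
Σ(xᵢ − x̄)⁴ = 278096.5781 ⇒ m₄ = 69524.14453
m₂² = 33010.34766
β₂ = m₄/m₂² = 69524.14453 / 33010.34766 ≈ 2.1061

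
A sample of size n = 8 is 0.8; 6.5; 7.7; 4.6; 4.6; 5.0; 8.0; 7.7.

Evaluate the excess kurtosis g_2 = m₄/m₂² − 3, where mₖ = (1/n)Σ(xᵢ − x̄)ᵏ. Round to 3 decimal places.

-0.068

x̄ = 5.6125
Σ(xᵢ − x̄)² = 40.7888 ⇒ m₂ = 5.09859
Σ(xᵢ − x̄)⁴ = 609.7260 ⇒ m₄ = 76.21575
m₂² = 25.99566
g_2 = m₄/m₂² − 3 = 2.93186 − 3 ≈ -0.068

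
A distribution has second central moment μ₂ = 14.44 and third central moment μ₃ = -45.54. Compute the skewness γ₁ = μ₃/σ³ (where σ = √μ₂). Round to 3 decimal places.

σ = √μ₂ = √14.44 = 3.80000
σ³ = μ₂^(3/2) = 54.87200
γ₁ = μ₃/σ³ = -45.54 / 54.87200 ≈ -0.830

-0.830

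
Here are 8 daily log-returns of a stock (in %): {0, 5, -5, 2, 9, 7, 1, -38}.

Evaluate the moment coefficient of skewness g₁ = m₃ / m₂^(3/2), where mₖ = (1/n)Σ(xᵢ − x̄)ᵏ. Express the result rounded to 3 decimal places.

-1.902

x̄ = (0 + 5 - 5 + 2 + 9 + 7 + 1 - 38) / 8 = -2.3750
deviations (xᵢ − x̄): 2.3750, 7.3750, -2.6250, 4.3750, 11.3750, 9.3750, 3.3750, -35.6250
Σ(xᵢ − x̄)² = 1583.8750 ⇒ m₂ = 1583.8750/8 = 197.98438
Σ(xᵢ − x̄)³ = -42398.7188 ⇒ m₃ = -42398.7188/8 = -5299.83984
m₂^(3/2) = 197.98438^(1.5) = 2785.77717
g₁ = m₃ / m₂^(3/2) = -5299.83984 / 2785.77717 ≈ -1.902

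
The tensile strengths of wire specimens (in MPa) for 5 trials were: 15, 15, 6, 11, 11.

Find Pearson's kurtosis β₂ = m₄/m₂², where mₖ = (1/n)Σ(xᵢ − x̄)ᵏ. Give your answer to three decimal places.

2.053

x̄ = 11.6000
Σ(xᵢ − x̄)² = 55.2000 ⇒ m₂ = 11.04000
Σ(xᵢ − x̄)⁴ = 1250.9760 ⇒ m₄ = 250.19520
m₂² = 121.88160
β₂ = m₄/m₂² = 250.19520 / 121.88160 ≈ 2.053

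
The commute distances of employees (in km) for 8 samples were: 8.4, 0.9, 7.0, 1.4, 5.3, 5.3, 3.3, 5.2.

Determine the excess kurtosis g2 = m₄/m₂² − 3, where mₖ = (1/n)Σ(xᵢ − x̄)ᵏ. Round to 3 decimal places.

-1.067

x̄ = 4.6000
Σ(xᵢ − x̄)² = 47.1600 ⇒ m₂ = 5.89500
Σ(xᵢ − x̄)⁴ = 537.4308 ⇒ m₄ = 67.17885
m₂² = 34.75103
g2 = m₄/m₂² − 3 = 1.93315 − 3 ≈ -1.067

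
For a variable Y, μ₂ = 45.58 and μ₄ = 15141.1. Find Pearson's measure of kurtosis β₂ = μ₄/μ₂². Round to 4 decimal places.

7.2880

μ₂² = 45.58² = 2077.53640
μ₄/μ₂² = 15141.1 / 2077.53640 = 7.28801
β₂ ≈ 7.2880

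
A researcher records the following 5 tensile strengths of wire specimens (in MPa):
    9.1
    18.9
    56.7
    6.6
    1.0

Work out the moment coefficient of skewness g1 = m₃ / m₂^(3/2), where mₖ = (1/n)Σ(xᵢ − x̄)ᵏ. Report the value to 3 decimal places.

1.207

x̄ = (9.1 + 18.9 + 56.7 + 6.6 + 1.0) / 5 = 18.4600
deviations (xᵢ − x̄): -9.3600, 0.4400, 38.2400, -11.8600, -17.4600
Σ(xᵢ − x̄)² = 1995.6120 ⇒ m₂ = 1995.6120/5 = 399.12240
Σ(xᵢ − x̄)³ = 48107.3878 ⇒ m₃ = 48107.3878/5 = 9621.47755
m₂^(3/2) = 399.12240^(1.5) = 7973.68645
g1 = m₃ / m₂^(3/2) = 9621.47755 / 7973.68645 ≈ 1.207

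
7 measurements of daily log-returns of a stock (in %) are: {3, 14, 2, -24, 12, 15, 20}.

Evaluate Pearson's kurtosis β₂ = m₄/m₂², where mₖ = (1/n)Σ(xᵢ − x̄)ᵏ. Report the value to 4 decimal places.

3.5541

x̄ = 6.0000
Σ(xᵢ − x̄)² = 1302.0000 ⇒ m₂ = 186.00000
Σ(xᵢ − x̄)⁴ = 860706.0000 ⇒ m₄ = 122958.00000
m₂² = 34596.00000
β₂ = m₄/m₂² = 122958.00000 / 34596.00000 ≈ 3.5541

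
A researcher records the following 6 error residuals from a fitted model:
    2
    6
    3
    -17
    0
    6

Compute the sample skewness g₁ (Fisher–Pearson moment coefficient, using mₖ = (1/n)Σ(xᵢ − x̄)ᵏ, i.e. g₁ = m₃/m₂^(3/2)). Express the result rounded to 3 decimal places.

-1.506

x̄ = (2 + 6 + 3 - 17 + 0 + 6) / 6 = 0.0000
deviations (xᵢ − x̄): 2.0000, 6.0000, 3.0000, -17.0000, 0.0000, 6.0000
Σ(xᵢ − x̄)² = 374.0000 ⇒ m₂ = 374.0000/6 = 62.33333
Σ(xᵢ − x̄)³ = -4446.0000 ⇒ m₃ = -4446.0000/6 = -741.00000
m₂^(3/2) = 62.33333^(1.5) = 492.13078
g₁ = m₃ / m₂^(3/2) = -741.00000 / 492.13078 ≈ -1.506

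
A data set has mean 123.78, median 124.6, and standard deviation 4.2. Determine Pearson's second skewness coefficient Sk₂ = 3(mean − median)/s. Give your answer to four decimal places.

-0.5857

Sk₂ = 3(123.78 − 124.6) / 4.2 = 3 × -0.8200 / 4.2
    = -2.4600 / 4.2 ≈ -0.5857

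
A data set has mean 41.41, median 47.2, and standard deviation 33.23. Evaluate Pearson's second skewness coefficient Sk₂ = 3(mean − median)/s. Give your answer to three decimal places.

Sk₂ = 3(41.41 − 47.2) / 33.23 = 3 × -5.7900 / 33.23
    = -17.3700 / 33.23 ≈ -0.523

-0.523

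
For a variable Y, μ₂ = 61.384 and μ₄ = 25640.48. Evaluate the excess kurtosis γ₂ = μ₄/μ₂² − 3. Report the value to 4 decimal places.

3.8048

μ₂² = 61.384² = 3767.99546
μ₄/μ₂² = 25640.48 / 3767.99546 = 6.80481
γ₂ = 6.80481 − 3 ≈ 3.8048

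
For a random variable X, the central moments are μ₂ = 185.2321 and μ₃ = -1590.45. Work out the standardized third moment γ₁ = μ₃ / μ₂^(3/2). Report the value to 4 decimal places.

σ = √μ₂ = √185.2321 = 13.61000
σ³ = μ₂^(3/2) = 2521.00888
γ₁ = μ₃/σ³ = -1590.45 / 2521.00888 ≈ -0.6309

-0.6309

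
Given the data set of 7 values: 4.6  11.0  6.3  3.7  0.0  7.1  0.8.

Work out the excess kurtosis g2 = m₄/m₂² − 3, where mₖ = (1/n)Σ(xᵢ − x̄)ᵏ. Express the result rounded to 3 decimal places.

x̄ = 4.7857
Σ(xᵢ − x̄)² = 86.2686 ⇒ m₂ = 12.32408
Σ(xᵢ − x̄)⁴ = 2303.5468 ⇒ m₄ = 329.07811
m₂² = 151.88299
g2 = m₄/m₂² − 3 = 2.16666 − 3 ≈ -0.833

-0.833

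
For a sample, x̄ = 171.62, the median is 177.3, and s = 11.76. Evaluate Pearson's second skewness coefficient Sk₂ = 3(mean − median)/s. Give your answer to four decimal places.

-1.4490

Sk₂ = 3(171.62 − 177.3) / 11.76 = 3 × -5.6800 / 11.76
    = -17.0400 / 11.76 ≈ -1.4490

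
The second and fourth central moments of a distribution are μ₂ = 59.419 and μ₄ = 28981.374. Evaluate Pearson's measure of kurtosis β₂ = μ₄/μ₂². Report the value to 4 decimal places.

8.2086

μ₂² = 59.419² = 3530.61756
μ₄/μ₂² = 28981.374 / 3530.61756 = 8.20858
β₂ ≈ 8.2086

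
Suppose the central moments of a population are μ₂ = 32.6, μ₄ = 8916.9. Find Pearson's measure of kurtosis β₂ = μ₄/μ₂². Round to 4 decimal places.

8.3903

μ₂² = 32.6² = 1062.76000
μ₄/μ₂² = 8916.9 / 1062.76000 = 8.39032
β₂ ≈ 8.3903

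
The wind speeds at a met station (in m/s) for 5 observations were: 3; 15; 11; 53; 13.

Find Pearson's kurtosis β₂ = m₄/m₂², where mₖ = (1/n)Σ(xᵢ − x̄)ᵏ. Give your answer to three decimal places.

3.014

x̄ = 19.0000
Σ(xᵢ − x̄)² = 1528.0000 ⇒ m₂ = 305.60000
Σ(xᵢ − x̄)⁴ = 1407520.0000 ⇒ m₄ = 281504.00000
m₂² = 93391.36000
β₂ = m₄/m₂² = 281504.00000 / 93391.36000 ≈ 3.014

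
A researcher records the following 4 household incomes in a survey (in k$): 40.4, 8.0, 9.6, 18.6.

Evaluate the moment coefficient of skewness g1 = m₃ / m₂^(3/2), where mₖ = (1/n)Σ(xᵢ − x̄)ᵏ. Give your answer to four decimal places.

x̄ = (40.4 + 8.0 + 9.6 + 18.6) / 4 = 19.1500
deviations (xᵢ − x̄): 21.2500, -11.1500, -9.5500, -0.5500
Σ(xᵢ − x̄)² = 667.3900 ⇒ m₂ = 667.3900/4 = 166.84750
Σ(xᵢ − x̄)³ = 7338.3570 ⇒ m₃ = 7338.3570/4 = 1834.58925
m₂^(3/2) = 166.84750^(1.5) = 2155.16019
g1 = m₃ / m₂^(3/2) = 1834.58925 / 2155.16019 ≈ 0.8513

0.8513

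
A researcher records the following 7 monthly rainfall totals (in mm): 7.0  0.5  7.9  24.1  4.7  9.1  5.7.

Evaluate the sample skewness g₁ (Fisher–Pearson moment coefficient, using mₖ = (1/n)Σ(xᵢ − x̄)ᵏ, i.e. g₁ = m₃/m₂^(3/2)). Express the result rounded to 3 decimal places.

x̄ = (7.0 + 0.5 + 7.9 + 24.1 + 4.7 + 9.1 + 5.7) / 7 = 8.4286
deviations (xᵢ − x̄): -1.4286, -7.9286, -0.5286, 15.6714, -3.7286, 0.6714, -2.7286
Σ(xᵢ − x̄)² = 332.5743 ⇒ m₂ = 332.5743/7 = 47.51061
Σ(xᵢ − x̄)³ = 3275.4855 ⇒ m₃ = 3275.4855/7 = 467.92650
m₂^(3/2) = 47.51061^(1.5) = 327.48087
g₁ = m₃ / m₂^(3/2) = 467.92650 / 327.48087 ≈ 1.429

1.429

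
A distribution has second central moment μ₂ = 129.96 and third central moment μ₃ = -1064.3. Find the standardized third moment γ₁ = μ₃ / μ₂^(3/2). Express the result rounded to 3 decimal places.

σ = √μ₂ = √129.96 = 11.40000
σ³ = μ₂^(3/2) = 1481.54400
γ₁ = μ₃/σ³ = -1064.3 / 1481.54400 ≈ -0.718

-0.718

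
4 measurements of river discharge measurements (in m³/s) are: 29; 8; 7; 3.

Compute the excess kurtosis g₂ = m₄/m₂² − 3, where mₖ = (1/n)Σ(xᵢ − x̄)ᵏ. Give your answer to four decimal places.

-0.7450

x̄ = 11.7500
Σ(xᵢ − x̄)² = 410.7500 ⇒ m₂ = 102.68750
Σ(xᵢ − x̄)⁴ = 95112.0781 ⇒ m₄ = 23778.01953
m₂² = 10544.72266
g₂ = m₄/m₂² − 3 = 2.25497 − 3 ≈ -0.7450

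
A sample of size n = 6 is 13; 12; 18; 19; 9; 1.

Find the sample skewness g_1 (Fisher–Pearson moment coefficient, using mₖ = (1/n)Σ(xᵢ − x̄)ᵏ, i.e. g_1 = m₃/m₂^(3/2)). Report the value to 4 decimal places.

x̄ = (13 + 12 + 18 + 19 + 9 + 1) / 6 = 12.0000
deviations (xᵢ − x̄): 1.0000, 0.0000, 6.0000, 7.0000, -3.0000, -11.0000
Σ(xᵢ − x̄)² = 216.0000 ⇒ m₂ = 216.0000/6 = 36.00000
Σ(xᵢ − x̄)³ = -798.0000 ⇒ m₃ = -798.0000/6 = -133.00000
m₂^(3/2) = 36.00000^(1.5) = 216.00000
g_1 = m₃ / m₂^(3/2) = -133.00000 / 216.00000 ≈ -0.6157

-0.6157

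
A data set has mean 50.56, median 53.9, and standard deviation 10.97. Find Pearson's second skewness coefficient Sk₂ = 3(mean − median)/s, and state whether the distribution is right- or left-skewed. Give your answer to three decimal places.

-0.913, left-skewed

Sk₂ = 3(50.56 − 53.9) / 10.97 = 3 × -3.3400 / 10.97
    = -10.0200 / 10.97 ≈ -0.913
Sk₂ < 0 ⇒ mean < median ⇒ left-skewed (negative skew).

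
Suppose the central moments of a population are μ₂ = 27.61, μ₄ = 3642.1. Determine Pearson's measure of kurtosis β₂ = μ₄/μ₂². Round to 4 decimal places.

4.7777

μ₂² = 27.61² = 762.31210
μ₄/μ₂² = 3642.1 / 762.31210 = 4.77770
β₂ ≈ 4.7777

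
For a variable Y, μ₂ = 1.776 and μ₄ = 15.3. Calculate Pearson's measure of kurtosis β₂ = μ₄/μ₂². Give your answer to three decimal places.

μ₂² = 1.776² = 3.15418
μ₄/μ₂² = 15.3 / 3.15418 = 4.85071
β₂ ≈ 4.851

4.851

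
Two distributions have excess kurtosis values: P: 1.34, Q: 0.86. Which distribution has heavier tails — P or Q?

P

Higher excess kurtosis ⇒ heavier tails relative to the normal distribution.
1.34 vs 0.86: the larger is 1.34, so P has heavier tails.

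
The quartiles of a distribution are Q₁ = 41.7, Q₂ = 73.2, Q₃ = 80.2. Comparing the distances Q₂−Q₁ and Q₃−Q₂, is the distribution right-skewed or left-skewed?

Q₂ − Q₁ = 31.5;  Q₃ − Q₂ = 7.0
Q₂ − Q₁ > Q₃ − Q₂ ⇒ the lower half is more spread out ⇒ left-skewed.

left-skewed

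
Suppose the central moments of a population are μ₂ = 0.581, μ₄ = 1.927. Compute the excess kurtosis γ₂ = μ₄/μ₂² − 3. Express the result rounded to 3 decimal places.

μ₂² = 0.581² = 0.33756
μ₄/μ₂² = 1.927 / 0.33756 = 5.70860
γ₂ = 5.70860 − 3 ≈ 2.709

2.709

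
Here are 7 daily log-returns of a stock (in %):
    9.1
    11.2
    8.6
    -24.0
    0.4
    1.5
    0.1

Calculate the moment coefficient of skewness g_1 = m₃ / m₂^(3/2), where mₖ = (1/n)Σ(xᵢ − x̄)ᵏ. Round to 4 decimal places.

x̄ = (9.1 + 11.2 + 8.6 - 24.0 + 0.4 + 1.5 + 0.1) / 7 = 0.9857
deviations (xᵢ − x̄): 8.1143, 10.2143, 7.6143, -24.9857, -0.5857, 0.5143, -0.8857
Σ(xᵢ − x̄)² = 853.8286 ⇒ m₂ = 853.8286/7 = 121.97551
Σ(xᵢ − x̄)³ = -13557.6023 ⇒ m₃ = -13557.6023/7 = -1936.80033
m₂^(3/2) = 121.97551^(1.5) = 1347.12832
g_1 = m₃ / m₂^(3/2) = -1936.80033 / 1347.12832 ≈ -1.4377

-1.4377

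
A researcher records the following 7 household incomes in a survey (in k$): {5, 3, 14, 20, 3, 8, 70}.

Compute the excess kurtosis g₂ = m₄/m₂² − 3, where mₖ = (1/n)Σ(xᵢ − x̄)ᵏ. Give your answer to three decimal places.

x̄ = 17.5714
Σ(xᵢ − x̄)² = 3441.7143 ⇒ m₂ = 491.67347
Σ(xᵢ − x̄)⁴ = 7679386.9038 ⇒ m₄ = 1097055.27197
m₂² = 241742.80050
g₂ = m₄/m₂² − 3 = 4.53811 − 3 ≈ 1.538

1.538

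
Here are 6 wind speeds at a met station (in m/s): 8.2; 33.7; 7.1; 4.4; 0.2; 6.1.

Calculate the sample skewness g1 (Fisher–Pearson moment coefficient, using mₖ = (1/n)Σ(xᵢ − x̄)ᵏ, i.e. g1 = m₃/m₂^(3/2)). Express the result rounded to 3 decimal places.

1.562

x̄ = (8.2 + 33.7 + 7.1 + 4.4 + 0.2 + 6.1) / 6 = 9.9500
deviations (xᵢ − x̄): -1.7500, 23.7500, -2.8500, -5.5500, -9.7500, -3.8500
Σ(xᵢ − x̄)² = 715.9350 ⇒ m₂ = 715.9350/6 = 119.32250
Σ(xᵢ − x̄)³ = 12213.0960 ⇒ m₃ = 12213.0960/6 = 2035.51600
m₂^(3/2) = 119.32250^(1.5) = 1303.41740
g1 = m₃ / m₂^(3/2) = 2035.51600 / 1303.41740 ≈ 1.562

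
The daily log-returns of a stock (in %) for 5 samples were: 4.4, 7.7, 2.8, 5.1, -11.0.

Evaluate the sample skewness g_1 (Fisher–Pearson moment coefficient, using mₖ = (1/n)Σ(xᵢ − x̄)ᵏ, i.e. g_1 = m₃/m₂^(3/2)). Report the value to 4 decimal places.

x̄ = (4.4 + 7.7 + 2.8 + 5.1 - 11.0) / 5 = 1.8000
deviations (xᵢ − x̄): 2.6000, 5.9000, 1.0000, 3.3000, -12.8000
Σ(xᵢ − x̄)² = 217.3000 ⇒ m₂ = 217.3000/5 = 43.46000
Σ(xᵢ − x̄)³ = -1837.2600 ⇒ m₃ = -1837.2600/5 = -367.45200
m₂^(3/2) = 43.46000^(1.5) = 286.50657
g_1 = m₃ / m₂^(3/2) = -367.45200 / 286.50657 ≈ -1.2825

-1.2825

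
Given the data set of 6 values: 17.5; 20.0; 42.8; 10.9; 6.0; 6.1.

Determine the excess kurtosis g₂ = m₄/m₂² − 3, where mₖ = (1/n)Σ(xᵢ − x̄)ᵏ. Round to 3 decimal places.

x̄ = 17.2167
Σ(xᵢ − x̄)² = 951.6283 ⇒ m₂ = 158.60472
Σ(xᵢ − x̄)⁴ = 461132.5439 ⇒ m₄ = 76855.42398
m₂² = 25155.45791
g₂ = m₄/m₂² − 3 = 3.05522 − 3 ≈ 0.055

0.055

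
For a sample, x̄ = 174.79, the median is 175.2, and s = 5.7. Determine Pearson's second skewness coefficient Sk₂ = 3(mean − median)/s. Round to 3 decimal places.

-0.216

Sk₂ = 3(174.79 − 175.2) / 5.7 = 3 × -0.4100 / 5.7
    = -1.2300 / 5.7 ≈ -0.216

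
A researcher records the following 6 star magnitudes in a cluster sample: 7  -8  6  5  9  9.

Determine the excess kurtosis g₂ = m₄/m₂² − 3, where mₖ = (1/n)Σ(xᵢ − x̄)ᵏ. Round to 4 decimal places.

x̄ = 4.6667
Σ(xᵢ − x̄)² = 205.3333 ⇒ m₂ = 34.22222
Σ(xᵢ − x̄)⁴ = 26480.4444 ⇒ m₄ = 4413.40741
m₂² = 1171.16049
g₂ = m₄/m₂² − 3 = 3.76841 − 3 ≈ 0.7684

0.7684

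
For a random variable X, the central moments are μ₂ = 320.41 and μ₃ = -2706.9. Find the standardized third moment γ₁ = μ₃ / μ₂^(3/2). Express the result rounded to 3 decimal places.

-0.472

σ = √μ₂ = √320.41 = 17.90000
σ³ = μ₂^(3/2) = 5735.33900
γ₁ = μ₃/σ³ = -2706.9 / 5735.33900 ≈ -0.472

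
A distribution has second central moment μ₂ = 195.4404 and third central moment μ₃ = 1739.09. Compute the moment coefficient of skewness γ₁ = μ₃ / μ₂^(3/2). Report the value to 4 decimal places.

σ = √μ₂ = √195.4404 = 13.98000
σ³ = μ₂^(3/2) = 2732.25679
γ₁ = μ₃/σ³ = 1739.09 / 2732.25679 ≈ 0.6365

0.6365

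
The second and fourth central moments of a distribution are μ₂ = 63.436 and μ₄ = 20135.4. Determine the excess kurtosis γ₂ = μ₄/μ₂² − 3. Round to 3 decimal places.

μ₂² = 63.436² = 4024.12610
μ₄/μ₂² = 20135.4 / 4024.12610 = 5.00367
γ₂ = 5.00367 − 3 ≈ 2.004

2.004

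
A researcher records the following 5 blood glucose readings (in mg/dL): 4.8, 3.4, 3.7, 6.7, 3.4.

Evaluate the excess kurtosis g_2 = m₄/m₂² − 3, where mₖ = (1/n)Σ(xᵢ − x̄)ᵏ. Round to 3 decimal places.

x̄ = 4.4000
Σ(xᵢ − x̄)² = 7.9400 ⇒ m₂ = 1.58800
Σ(xᵢ − x̄)⁴ = 30.2498 ⇒ m₄ = 6.04996
m₂² = 2.52174
g_2 = m₄/m₂² − 3 = 2.39912 − 3 ≈ -0.601

-0.601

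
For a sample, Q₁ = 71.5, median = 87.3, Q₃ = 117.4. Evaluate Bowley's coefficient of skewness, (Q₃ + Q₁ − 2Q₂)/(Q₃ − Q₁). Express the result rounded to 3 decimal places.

0.312

numerator: Q₃ + Q₁ − 2Q₂ = 117.4 + 71.5 − 2×87.3 = 14.3000
denominator: Q₃ − Q₁ = 117.4 − 71.5 = 45.9000
Bowley skewness = 14.3000 / 45.9000 ≈ 0.312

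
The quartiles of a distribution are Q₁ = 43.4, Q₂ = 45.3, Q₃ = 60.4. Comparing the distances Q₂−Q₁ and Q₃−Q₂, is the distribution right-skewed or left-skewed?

right-skewed

Q₂ − Q₁ = 1.9;  Q₃ − Q₂ = 15.1
Q₃ − Q₂ > Q₂ − Q₁ ⇒ the upper half is more spread out ⇒ right-skewed.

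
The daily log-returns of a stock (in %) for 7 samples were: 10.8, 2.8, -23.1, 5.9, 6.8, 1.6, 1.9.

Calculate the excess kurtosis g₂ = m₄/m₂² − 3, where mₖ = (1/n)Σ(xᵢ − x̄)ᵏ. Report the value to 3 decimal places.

x̄ = 0.9571
Σ(xᵢ − x̄)² = 738.8971 ⇒ m₂ = 105.55673
Σ(xᵢ − x̄)⁴ = 346108.0438 ⇒ m₄ = 49444.00626
m₂² = 11142.22424
g₂ = m₄/m₂² − 3 = 4.43753 − 3 ≈ 1.438

1.438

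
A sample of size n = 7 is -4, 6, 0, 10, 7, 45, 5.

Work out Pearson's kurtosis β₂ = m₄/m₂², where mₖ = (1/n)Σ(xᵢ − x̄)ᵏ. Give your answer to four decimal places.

4.4606

x̄ = 9.8571
Σ(xᵢ − x̄)² = 1570.8571 ⇒ m₂ = 224.40816
Σ(xᵢ − x̄)⁴ = 1572432.5015 ⇒ m₄ = 224633.21449
m₂² = 50359.02374
β₂ = m₄/m₂² = 224633.21449 / 50359.02374 ≈ 4.4606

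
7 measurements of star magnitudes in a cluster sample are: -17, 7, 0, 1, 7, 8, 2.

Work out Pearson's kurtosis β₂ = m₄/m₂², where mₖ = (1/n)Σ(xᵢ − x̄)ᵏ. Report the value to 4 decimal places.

3.9583

x̄ = 1.1429
Σ(xᵢ − x̄)² = 446.8571 ⇒ m₂ = 63.83673
Σ(xᵢ − x̄)⁴ = 112915.4402 ⇒ m₄ = 16130.77718
m₂² = 4075.12870
β₂ = m₄/m₂² = 16130.77718 / 4075.12870 ≈ 3.9583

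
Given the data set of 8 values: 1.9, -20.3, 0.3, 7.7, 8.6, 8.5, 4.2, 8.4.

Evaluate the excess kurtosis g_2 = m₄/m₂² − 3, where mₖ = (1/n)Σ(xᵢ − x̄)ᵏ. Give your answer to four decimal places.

1.9340

x̄ = 2.4125
Σ(xᵢ − x̄)² = 662.9288 ⇒ m₂ = 82.86609
Σ(xᵢ − x̄)⁴ = 271045.2021 ⇒ m₄ = 33880.65027
m₂² = 6866.78949
g_2 = m₄/m₂² − 3 = 4.93399 − 3 ≈ 1.9340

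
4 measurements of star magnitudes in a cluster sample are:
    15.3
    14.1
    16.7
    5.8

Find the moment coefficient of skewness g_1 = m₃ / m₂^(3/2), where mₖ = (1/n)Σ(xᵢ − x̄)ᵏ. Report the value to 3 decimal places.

x̄ = (15.3 + 14.1 + 16.7 + 5.8) / 4 = 12.9750
deviations (xᵢ − x̄): 2.3250, 1.1250, 3.7250, -7.1750
Σ(xᵢ − x̄)² = 72.0275 ⇒ m₂ = 72.0275/4 = 18.00688
Σ(xᵢ − x̄)³ = -303.6949 ⇒ m₃ = -303.6949/4 = -75.92372
m₂^(3/2) = 18.00688^(1.5) = 76.41129
g_1 = m₃ / m₂^(3/2) = -75.92372 / 76.41129 ≈ -0.994

-0.994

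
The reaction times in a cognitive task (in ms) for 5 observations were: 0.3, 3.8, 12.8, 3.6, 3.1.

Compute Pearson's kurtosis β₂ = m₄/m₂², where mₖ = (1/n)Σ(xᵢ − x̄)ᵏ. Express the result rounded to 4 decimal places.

2.9014

x̄ = 4.7200
Σ(xᵢ − x̄)² = 89.5480 ⇒ m₂ = 17.90960
Σ(xᵢ − x̄)⁴ = 4653.1623 ⇒ m₄ = 930.63247
m₂² = 320.75377
β₂ = m₄/m₂² = 930.63247 / 320.75377 ≈ 2.9014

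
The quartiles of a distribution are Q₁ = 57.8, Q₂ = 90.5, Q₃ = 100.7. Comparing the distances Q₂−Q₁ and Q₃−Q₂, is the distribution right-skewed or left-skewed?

Q₂ − Q₁ = 32.7;  Q₃ − Q₂ = 10.2
Q₂ − Q₁ > Q₃ − Q₂ ⇒ the lower half is more spread out ⇒ left-skewed.

left-skewed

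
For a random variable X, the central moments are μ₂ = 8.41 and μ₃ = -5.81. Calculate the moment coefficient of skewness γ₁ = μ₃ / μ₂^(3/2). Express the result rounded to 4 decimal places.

-0.2382

σ = √μ₂ = √8.41 = 2.90000
σ³ = μ₂^(3/2) = 24.38900
γ₁ = μ₃/σ³ = -5.81 / 24.38900 ≈ -0.2382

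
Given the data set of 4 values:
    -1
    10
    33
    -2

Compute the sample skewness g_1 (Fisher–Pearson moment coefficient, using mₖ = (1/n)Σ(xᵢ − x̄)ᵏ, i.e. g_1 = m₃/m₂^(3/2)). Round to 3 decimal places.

x̄ = (-1 + 10 + 33 - 2) / 4 = 10.0000
deviations (xᵢ − x̄): -11.0000, 0.0000, 23.0000, -12.0000
Σ(xᵢ − x̄)² = 794.0000 ⇒ m₂ = 794.0000/4 = 198.50000
Σ(xᵢ − x̄)³ = 9108.0000 ⇒ m₃ = 9108.0000/4 = 2277.00000
m₂^(3/2) = 198.50000^(1.5) = 2796.66706
g_1 = m₃ / m₂^(3/2) = 2277.00000 / 2796.66706 ≈ 0.814

0.814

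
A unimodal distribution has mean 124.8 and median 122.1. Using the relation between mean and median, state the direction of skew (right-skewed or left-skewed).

right-skewed

mean − median = 124.8 − 122.1 = 2.7
mean > median ⇒ the longer tail is on the right ⇒ right-skewed (positively skewed).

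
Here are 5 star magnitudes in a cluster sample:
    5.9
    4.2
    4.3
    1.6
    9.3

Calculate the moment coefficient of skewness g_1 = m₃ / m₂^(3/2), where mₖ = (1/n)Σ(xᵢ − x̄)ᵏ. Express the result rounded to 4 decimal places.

0.4245

x̄ = (5.9 + 4.2 + 4.3 + 1.6 + 9.3) / 5 = 5.0600
deviations (xᵢ − x̄): 0.8400, -0.8600, -0.7600, -3.4600, 4.2400
Σ(xᵢ − x̄)² = 31.9720 ⇒ m₂ = 31.9720/5 = 6.39440
Σ(xᵢ − x̄)³ = 34.3210 ⇒ m₃ = 34.3210/5 = 6.86419
m₂^(3/2) = 6.39440^(1.5) = 16.16962
g_1 = m₃ / m₂^(3/2) = 6.86419 / 16.16962 ≈ 0.4245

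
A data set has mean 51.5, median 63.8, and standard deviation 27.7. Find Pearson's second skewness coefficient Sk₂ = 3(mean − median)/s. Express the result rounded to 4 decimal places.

-1.3321

Sk₂ = 3(51.5 − 63.8) / 27.7 = 3 × -12.3000 / 27.7
    = -36.9000 / 27.7 ≈ -1.3321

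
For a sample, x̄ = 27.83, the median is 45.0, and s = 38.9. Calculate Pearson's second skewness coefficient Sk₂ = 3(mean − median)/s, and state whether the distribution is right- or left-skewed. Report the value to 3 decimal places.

Sk₂ = 3(27.83 − 45.0) / 38.9 = 3 × -17.1700 / 38.9
    = -51.5100 / 38.9 ≈ -1.324
Sk₂ < 0 ⇒ mean < median ⇒ left-skewed (negative skew).

-1.324, left-skewed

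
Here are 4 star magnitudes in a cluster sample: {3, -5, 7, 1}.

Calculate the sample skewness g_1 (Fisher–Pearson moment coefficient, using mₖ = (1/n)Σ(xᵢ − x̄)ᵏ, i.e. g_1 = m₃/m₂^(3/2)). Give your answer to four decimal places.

x̄ = (3 - 5 + 7 + 1) / 4 = 1.5000
deviations (xᵢ − x̄): 1.5000, -6.5000, 5.5000, -0.5000
Σ(xᵢ − x̄)² = 75.0000 ⇒ m₂ = 75.0000/4 = 18.75000
Σ(xᵢ − x̄)³ = -105.0000 ⇒ m₃ = -105.0000/4 = -26.25000
m₂^(3/2) = 18.75000^(1.5) = 81.18988
g_1 = m₃ / m₂^(3/2) = -26.25000 / 81.18988 ≈ -0.3233

-0.3233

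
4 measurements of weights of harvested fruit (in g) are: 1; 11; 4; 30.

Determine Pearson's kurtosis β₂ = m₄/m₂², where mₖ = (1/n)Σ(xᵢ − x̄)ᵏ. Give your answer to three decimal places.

2.045

x̄ = 11.5000
Σ(xᵢ − x̄)² = 509.0000 ⇒ m₂ = 127.25000
Σ(xᵢ − x̄)⁴ = 132454.2500 ⇒ m₄ = 33113.56250
m₂² = 16192.56250
β₂ = m₄/m₂² = 33113.56250 / 16192.56250 ≈ 2.045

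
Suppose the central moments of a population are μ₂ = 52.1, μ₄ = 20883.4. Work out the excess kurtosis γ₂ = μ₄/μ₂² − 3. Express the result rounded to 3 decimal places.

4.694

μ₂² = 52.1² = 2714.41000
μ₄/μ₂² = 20883.4 / 2714.41000 = 7.69353
γ₂ = 7.69353 − 3 ≈ 4.694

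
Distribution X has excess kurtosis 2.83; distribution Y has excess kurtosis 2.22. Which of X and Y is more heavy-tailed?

X

Higher excess kurtosis ⇒ heavier tails relative to the normal distribution.
2.83 vs 2.22: the larger is 2.83, so X has heavier tails.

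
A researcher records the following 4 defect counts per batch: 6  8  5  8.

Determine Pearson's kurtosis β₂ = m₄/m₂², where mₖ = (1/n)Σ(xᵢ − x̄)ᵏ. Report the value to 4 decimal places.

x̄ = 6.7500
Σ(xᵢ − x̄)² = 6.7500 ⇒ m₂ = 1.68750
Σ(xᵢ − x̄)⁴ = 14.5781 ⇒ m₄ = 3.64453
m₂² = 2.84766
β₂ = m₄/m₂² = 3.64453 / 2.84766 ≈ 1.2798

1.2798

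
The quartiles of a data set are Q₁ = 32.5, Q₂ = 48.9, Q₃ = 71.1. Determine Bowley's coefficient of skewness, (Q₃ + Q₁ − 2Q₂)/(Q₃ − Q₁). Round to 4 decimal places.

0.1503

numerator: Q₃ + Q₁ − 2Q₂ = 71.1 + 32.5 − 2×48.9 = 5.8000
denominator: Q₃ − Q₁ = 71.1 − 32.5 = 38.6000
Bowley skewness = 5.8000 / 38.6000 ≈ 0.1503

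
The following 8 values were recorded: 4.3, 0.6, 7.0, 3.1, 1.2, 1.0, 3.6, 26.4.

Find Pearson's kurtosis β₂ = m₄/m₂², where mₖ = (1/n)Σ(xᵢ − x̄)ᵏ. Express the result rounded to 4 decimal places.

x̄ = 5.9000
Σ(xᵢ − x̄)² = 511.3400 ⇒ m₂ = 63.91750
Σ(xᵢ − x̄)⁴ = 178561.0262 ⇒ m₄ = 22320.12828
m₂² = 4085.44681
β₂ = m₄/m₂² = 22320.12828 / 4085.44681 ≈ 5.4633

5.4633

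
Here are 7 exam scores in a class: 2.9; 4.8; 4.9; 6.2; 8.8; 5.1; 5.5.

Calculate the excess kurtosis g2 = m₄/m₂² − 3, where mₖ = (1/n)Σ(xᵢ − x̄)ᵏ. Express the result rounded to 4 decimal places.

x̄ = 5.4571
Σ(xᵢ − x̄)² = 19.1371 ⇒ m₂ = 2.73388
Σ(xᵢ − x̄)⁴ = 168.2357 ⇒ m₄ = 24.03367
m₂² = 7.47409
g2 = m₄/m₂² − 3 = 3.21560 − 3 ≈ 0.2156

0.2156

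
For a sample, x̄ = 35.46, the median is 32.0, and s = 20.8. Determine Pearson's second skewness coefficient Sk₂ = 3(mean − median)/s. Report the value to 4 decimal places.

0.4990

Sk₂ = 3(35.46 − 32.0) / 20.8 = 3 × 3.4600 / 20.8
    = 10.3800 / 20.8 ≈ 0.4990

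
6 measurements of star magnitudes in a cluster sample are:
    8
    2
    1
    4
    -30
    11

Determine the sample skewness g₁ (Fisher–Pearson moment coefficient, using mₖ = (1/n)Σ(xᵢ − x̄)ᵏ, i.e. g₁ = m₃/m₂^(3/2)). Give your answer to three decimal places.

-1.529

x̄ = (8 + 2 + 1 + 4 - 30 + 11) / 6 = -0.6667
deviations (xᵢ − x̄): 8.6667, 2.6667, 1.6667, 4.6667, -29.3333, 11.6667
Σ(xᵢ − x̄)² = 1103.3333 ⇒ m₂ = 1103.3333/6 = 183.88889
Σ(xᵢ − x̄)³ = -22875.5556 ⇒ m₃ = -22875.5556/6 = -3812.59259
m₂^(3/2) = 183.88889^(1.5) = 2493.63700
g₁ = m₃ / m₂^(3/2) = -3812.59259 / 2493.63700 ≈ -1.529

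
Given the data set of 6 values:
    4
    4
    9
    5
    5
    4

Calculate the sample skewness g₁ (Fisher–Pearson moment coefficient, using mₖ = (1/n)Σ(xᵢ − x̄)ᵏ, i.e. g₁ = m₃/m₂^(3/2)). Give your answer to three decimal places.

1.545

x̄ = (4 + 4 + 9 + 5 + 5 + 4) / 6 = 5.1667
deviations (xᵢ − x̄): -1.1667, -1.1667, 3.8333, -0.1667, -0.1667, -1.1667
Σ(xᵢ − x̄)² = 18.8333 ⇒ m₂ = 18.8333/6 = 3.13889
Σ(xᵢ − x̄)³ = 51.5556 ⇒ m₃ = 51.5556/6 = 8.59259
m₂^(3/2) = 3.13889^(1.5) = 5.56114
g₁ = m₃ / m₂^(3/2) = 8.59259 / 5.56114 ≈ 1.545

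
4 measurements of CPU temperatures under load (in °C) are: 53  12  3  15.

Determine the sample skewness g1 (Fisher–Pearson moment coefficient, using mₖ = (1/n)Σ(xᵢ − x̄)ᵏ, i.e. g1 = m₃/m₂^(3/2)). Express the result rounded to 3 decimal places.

x̄ = (53 + 12 + 3 + 15) / 4 = 20.7500
deviations (xᵢ − x̄): 32.2500, -8.7500, -17.7500, -5.7500
Σ(xᵢ − x̄)² = 1464.7500 ⇒ m₂ = 1464.7500/4 = 366.18750
Σ(xᵢ − x̄)³ = 27089.6250 ⇒ m₃ = 27089.6250/4 = 6772.40625
m₂^(3/2) = 366.18750^(1.5) = 7007.37361
g1 = m₃ / m₂^(3/2) = 6772.40625 / 7007.37361 ≈ 0.966

0.966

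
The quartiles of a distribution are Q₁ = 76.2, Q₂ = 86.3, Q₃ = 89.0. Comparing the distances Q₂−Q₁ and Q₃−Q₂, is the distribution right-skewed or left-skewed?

Q₂ − Q₁ = 10.1;  Q₃ − Q₂ = 2.7
Q₂ − Q₁ > Q₃ − Q₂ ⇒ the lower half is more spread out ⇒ left-skewed.

left-skewed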